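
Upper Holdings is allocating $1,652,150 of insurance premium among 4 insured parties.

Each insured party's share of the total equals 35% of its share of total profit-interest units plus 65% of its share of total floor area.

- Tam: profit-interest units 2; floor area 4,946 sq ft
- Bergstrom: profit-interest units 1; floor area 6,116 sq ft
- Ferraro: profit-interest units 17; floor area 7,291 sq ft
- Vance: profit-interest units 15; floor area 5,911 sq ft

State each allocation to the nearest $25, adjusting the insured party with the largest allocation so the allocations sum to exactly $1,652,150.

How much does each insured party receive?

Profit-interest units total 35; floor area total 24,264.
Blended shares (35% profit-interest units + 65% floor area): Tam 0.1525; Bergstrom 0.1738; Ferraro 0.3653; Vance 0.3083.
Pro-rata amounts: Tam 251,947.43; Bergstrom 287,208.82; Ferraro 603,557.00; Vance 509,436.75.
At nearest $25: Tam $251,950; Bergstrom $287,200; Ferraro $603,550; Vance $509,425. Sum = $1,652,125.
Difference $1,652,150 − $1,652,125 = +$25 applied to largest allocation (Ferraro): Ferraro becomes $603,575.

Tam: $251,950 | Bergstrom: $287,200 | Ferraro: $603,575 | Vance: $509,425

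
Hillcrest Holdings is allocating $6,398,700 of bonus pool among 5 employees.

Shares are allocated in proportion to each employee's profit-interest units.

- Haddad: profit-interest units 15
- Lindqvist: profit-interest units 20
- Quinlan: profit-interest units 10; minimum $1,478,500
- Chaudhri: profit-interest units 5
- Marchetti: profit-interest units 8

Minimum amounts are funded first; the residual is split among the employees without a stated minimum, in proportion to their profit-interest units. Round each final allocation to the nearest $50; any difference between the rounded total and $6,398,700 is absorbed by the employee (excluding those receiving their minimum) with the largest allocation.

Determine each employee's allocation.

Guaranteed amounts: Quinlan $1,478,500. Remaining pool $4,920,200.
Remaining pool split over remaining profit-interest units 48: Haddad 1,537,562.50 → $1,537,550; Lindqvist 2,050,083.33 → $2,050,100; Chaudhri 512,520.83 → $512,500; Marchetti 820,033.33 → $820,050.

Haddad: $1,537,550 · Lindqvist: $2,050,100 · Quinlan: $1,478,500 · Chaudhri: $512,500 · Marchetti: $820,050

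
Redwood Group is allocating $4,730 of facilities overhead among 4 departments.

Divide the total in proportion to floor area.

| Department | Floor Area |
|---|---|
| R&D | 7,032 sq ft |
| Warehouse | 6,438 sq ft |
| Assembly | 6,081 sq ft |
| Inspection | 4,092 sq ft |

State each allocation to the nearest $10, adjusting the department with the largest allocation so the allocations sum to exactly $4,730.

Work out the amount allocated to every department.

R&D: $1,400 | Warehouse: $1,290 | Assembly: $1,220 | Inspection: $820

Total floor area = 23,643.
Raw shares: R&D 7,032/23,643 × $4,730 = 1,406.82; Warehouse 6,438/23,643 × $4,730 = 1,287.98; Assembly 6,081/23,643 × $4,730 = 1,216.56; Inspection 4,092/23,643 × $4,730 = 818.64.
Rounded to nearest $10: R&D $1,410; Warehouse $1,290; Assembly $1,220; Inspection $820. Sum = $4,740.
Difference $4,730 − $4,740 = −$10 applied to largest allocation (R&D): R&D becomes $1,400.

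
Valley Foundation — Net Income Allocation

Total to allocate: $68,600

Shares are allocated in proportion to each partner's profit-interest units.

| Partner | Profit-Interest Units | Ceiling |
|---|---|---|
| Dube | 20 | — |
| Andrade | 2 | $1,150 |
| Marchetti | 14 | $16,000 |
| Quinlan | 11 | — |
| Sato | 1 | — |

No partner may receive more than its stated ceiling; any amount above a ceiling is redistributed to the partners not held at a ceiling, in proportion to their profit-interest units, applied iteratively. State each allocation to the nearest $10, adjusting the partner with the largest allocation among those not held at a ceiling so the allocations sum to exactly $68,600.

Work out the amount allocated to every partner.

Combined profit-interest units = 48.
Unconstrained shares: Dube 28,583.33; Andrade 2,858.33; Marchetti 20,008.33; Quinlan 15,720.83; Sato 1,429.17.
Cap binds for Andrade ($1,150), Marchetti ($16,000); balance $51,450 reallocated over remaining profit-interest units 32.
Shares after redistribution: Dube 32,156.25 → $32,160; Quinlan 17,685.94 → $17,690; Sato 1,607.81 → $1,610.
Rounding difference −$10 applied to Dube → $32,150.

Dube: $32,150; Andrade: $1,150; Marchetti: $16,000; Quinlan: $17,690; Sato: $1,610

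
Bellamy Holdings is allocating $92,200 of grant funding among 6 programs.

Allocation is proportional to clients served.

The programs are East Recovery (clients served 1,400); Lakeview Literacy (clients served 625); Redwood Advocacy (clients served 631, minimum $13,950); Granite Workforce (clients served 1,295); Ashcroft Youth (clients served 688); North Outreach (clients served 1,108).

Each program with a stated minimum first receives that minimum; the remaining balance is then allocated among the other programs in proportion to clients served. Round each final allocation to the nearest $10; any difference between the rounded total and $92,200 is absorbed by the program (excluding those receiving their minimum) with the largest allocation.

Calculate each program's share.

Guaranteed amounts: Redwood Advocacy $13,950. Balance $78,250.
Balance split over remaining clients served 5,116: East Recovery 21,413.21 → $21,410; Lakeview Literacy 9,559.47 → $9,560; Granite Workforce 19,807.22 → $19,810; Ashcroft Youth 10,523.06 → $10,520; North Outreach 16,947.03 → $16,950.

East Recovery: $21,410; Lakeview Literacy: $9,560; Redwood Advocacy: $13,950; Granite Workforce: $19,810; Ashcroft Youth: $10,520; North Outreach: $16,950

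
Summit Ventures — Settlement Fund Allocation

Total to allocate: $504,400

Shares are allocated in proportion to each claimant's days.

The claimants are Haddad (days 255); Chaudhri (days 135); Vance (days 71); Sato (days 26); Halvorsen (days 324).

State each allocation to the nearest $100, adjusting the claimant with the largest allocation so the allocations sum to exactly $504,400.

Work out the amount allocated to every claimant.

Combined days = 811.
Proportional shares: Haddad 255/811 × $504,400 = 158,596.79; Chaudhri 135/811 × $504,400 = 83,963.01; Vance 71/811 × $504,400 = 44,158.32; Sato 26/811 × $504,400 = 16,170.65; Halvorsen 324/811 × $504,400 = 201,511.22.
After rounding ($100): Haddad $158,600; Chaudhri $84,000; Vance $44,200; Sato $16,200; Halvorsen $201,500. Sum = $504,500.
Difference $504,400 − $504,500 = −$100 applied to largest allocation (Halvorsen): Halvorsen becomes $201,400.

Haddad: $158,600 · Chaudhri: $84,000 · Vance: $44,200 · Sato: $16,200 · Halvorsen: $201,400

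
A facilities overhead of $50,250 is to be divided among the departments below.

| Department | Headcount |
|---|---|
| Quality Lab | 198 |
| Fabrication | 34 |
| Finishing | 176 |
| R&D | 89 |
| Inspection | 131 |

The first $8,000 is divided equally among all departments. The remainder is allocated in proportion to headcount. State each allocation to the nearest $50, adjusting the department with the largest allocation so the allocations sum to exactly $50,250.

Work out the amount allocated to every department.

$8,000 shared equally gives $1,600 per department.
Remainder $42,250 by headcount (total 628): Quality Lab 13,320.86 → $13,300; Fabrication 2,287.42 → $2,300; Finishing 11,840.76 → $11,850; R&D 5,987.66 → $6,000; Inspection 8,813.30 → $8,800.
Totals: Quality Lab $1,600 + $13,300 = $14,900; Fabrication $1,600 + $2,300 = $3,900; Finishing $1,600 + $11,850 = $13,450; R&D $1,600 + $6,000 = $7,600; Inspection $1,600 + $8,800 = $10,400.

Quality Lab: $14,900 | Fabrication: $3,900 | Finishing: $13,450 | R&D: $7,600 | Inspection: $10,400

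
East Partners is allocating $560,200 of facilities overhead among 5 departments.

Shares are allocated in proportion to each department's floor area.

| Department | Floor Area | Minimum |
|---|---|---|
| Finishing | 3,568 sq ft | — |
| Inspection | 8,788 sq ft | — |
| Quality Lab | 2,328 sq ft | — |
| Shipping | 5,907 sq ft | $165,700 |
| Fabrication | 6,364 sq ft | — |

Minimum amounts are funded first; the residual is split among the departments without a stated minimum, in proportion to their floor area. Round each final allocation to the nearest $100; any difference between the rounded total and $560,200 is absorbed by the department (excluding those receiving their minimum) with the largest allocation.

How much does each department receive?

Minimums first: Shipping $165,700. Remaining pool $394,500.
Remaining pool split over remaining floor area 21,048: Finishing 66,874.57 → $66,900; Inspection 164,712.37 → $164,700; Quality Lab 43,633.41 → $43,600; Fabrication 119,279.65 → $119,300.

Finishing: $66,900 · Inspection: $164,700 · Quality Lab: $43,600 · Shipping: $165,700 · Fabrication: $119,300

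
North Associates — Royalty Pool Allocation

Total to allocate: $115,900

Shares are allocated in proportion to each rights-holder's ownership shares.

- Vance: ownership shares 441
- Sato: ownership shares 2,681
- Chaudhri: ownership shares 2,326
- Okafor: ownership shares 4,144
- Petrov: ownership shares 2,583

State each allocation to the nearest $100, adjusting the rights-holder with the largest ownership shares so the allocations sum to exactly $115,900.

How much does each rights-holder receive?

Ownership shares total: 12,175.
Proportional shares: Vance 441/12,175 × $115,900 = 4,198.10; Sato 2,681/12,175 × $115,900 = 25,521.80; Chaudhri 2,326/12,175 × $115,900 = 22,142.37; Okafor 4,144/12,175 × $115,900 = 39,448.84; Petrov 2,583/12,175 × $115,900 = 24,588.89.
Rounded to nearest $100: Vance $4,200; Sato $25,500; Chaudhri $22,100; Okafor $39,400; Petrov $24,600. Sum = $115,800.
Difference $115,900 − $115,800 = +$100 applied to largest ownership shares (Okafor): Okafor becomes $39,500.

Vance: $4,200 | Sato: $25,500 | Chaudhri: $22,100 | Okafor: $39,500 | Petrov: $24,600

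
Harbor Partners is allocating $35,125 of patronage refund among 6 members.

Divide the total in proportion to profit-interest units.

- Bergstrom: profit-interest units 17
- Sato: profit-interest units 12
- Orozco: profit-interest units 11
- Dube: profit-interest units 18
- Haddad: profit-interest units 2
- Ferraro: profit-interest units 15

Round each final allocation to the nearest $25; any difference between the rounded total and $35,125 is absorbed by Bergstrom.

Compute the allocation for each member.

Bergstrom: $7,975 · Sato: $5,625 · Orozco: $5,150 · Dube: $8,425 · Haddad: $925 · Ferraro: $7,025

Total profit-interest units = 75.
Pro-rata amounts: Bergstrom 17/75 × $35,125 = 7,961.67; Sato 12/75 × $35,125 = 5,620.00; Orozco 11/75 × $35,125 = 5,151.67; Dube 18/75 × $35,125 = 8,430.00; Haddad 2/75 × $35,125 = 936.67; Ferraro 15/75 × $35,125 = 7,025.00.
Rounded to nearest $25: Bergstrom $7,950; Sato $5,625; Orozco $5,150; Dube $8,425; Haddad $925; Ferraro $7,025. Sum = $35,100.
Difference $35,125 − $35,100 = +$25 applied to Bergstrom: Bergstrom becomes $7,975.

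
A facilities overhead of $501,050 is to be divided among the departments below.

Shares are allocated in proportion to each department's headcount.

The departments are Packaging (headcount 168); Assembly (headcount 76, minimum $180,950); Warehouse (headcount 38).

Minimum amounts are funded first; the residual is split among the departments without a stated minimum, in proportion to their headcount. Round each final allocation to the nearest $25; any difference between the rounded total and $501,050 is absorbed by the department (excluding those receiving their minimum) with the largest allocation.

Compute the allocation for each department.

Guaranteed amounts: Assembly $180,950. Balance $320,100.
Balance split over remaining headcount 206: Packaging 261,052.43 → $261,050; Warehouse 59,047.57 → $59,050.

Packaging: $261,050; Assembly: $180,950; Warehouse: $59,050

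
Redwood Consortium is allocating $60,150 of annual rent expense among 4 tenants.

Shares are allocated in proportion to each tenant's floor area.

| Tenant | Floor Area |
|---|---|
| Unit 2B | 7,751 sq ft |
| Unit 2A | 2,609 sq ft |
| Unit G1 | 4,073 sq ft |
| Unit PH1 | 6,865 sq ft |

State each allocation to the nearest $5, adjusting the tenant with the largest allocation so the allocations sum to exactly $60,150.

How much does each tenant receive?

Unit 2B: $21,885 · Unit 2A: $7,370 · Unit G1: $11,505 · Unit PH1: $19,390

Total floor area = 21,298.
Proportional shares: Unit 2B 7,751/21,298 × $60,150 = 21,890.44; Unit 2A 2,609/21,298 × $60,150 = 7,368.36; Unit G1 4,073/21,298 × $60,150 = 11,503.00; Unit PH1 6,865/21,298 × $60,150 = 19,388.19.
After rounding ($5): Unit 2B $21,890; Unit 2A $7,370; Unit G1 $11,505; Unit PH1 $19,390. Sum = $60,155.
Difference $60,150 − $60,155 = −$5 applied to largest allocation (Unit 2B): Unit 2B becomes $21,885.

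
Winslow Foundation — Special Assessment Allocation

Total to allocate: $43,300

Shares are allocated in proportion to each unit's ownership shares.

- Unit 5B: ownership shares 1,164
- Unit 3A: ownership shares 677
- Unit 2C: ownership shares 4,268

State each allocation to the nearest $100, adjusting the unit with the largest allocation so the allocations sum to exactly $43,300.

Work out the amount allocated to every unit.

Unit 5B: $8,300; Unit 3A: $4,800; Unit 2C: $30,200

Sum of ownership shares: 6,109.
Raw shares: Unit 5B 1,164/6,109 × $43,300 = 8,250.32; Unit 3A 677/6,109 × $43,300 = 4,798.51; Unit 2C 4,268/6,109 × $43,300 = 30,251.17.
After rounding ($100): Unit 5B $8,300; Unit 3A $4,800; Unit 2C $30,300. Sum = $43,400.
Difference $43,300 − $43,400 = −$100 applied to largest allocation (Unit 2C): Unit 2C becomes $30,200.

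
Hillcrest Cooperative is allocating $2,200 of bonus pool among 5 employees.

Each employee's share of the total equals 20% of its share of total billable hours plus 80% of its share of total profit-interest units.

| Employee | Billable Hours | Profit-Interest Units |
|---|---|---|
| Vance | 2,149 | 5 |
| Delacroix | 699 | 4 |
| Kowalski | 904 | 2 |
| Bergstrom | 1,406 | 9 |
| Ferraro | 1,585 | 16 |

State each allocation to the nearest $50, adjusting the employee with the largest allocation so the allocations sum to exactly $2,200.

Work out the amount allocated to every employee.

Billable hours total 6,743; profit-interest units total 36.
Blended shares (20% billable hours + 80% profit-interest units): Vance 0.1749; Delacroix 0.1096; Kowalski 0.0713; Bergstrom 0.2417; Ferraro 0.4026.
Raw shares: Vance 384.67; Delacroix 241.17; Kowalski 156.77; Bergstrom 531.75; Ferraro 885.65.
At nearest $50: Vance $400; Delacroix $250; Kowalski $150; Bergstrom $550; Ferraro $900. Sum = $2,250.
Difference $2,200 − $2,250 = −$50 applied to largest allocation (Ferraro): Ferraro becomes $850.

Vance: $400 · Delacroix: $250 · Kowalski: $150 · Bergstrom: $550 · Ferraro: $850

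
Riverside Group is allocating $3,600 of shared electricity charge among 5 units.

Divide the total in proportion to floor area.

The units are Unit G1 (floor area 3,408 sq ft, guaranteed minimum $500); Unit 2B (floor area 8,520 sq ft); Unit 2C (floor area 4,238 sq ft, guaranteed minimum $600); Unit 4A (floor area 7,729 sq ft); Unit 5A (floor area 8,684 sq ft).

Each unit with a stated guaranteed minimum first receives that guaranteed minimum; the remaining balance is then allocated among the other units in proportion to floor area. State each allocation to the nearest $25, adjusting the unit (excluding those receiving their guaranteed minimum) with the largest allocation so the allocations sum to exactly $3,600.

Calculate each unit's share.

Unit G1: $500 · Unit 2B: $850 · Unit 2C: $600 · Unit 4A: $775 · Unit 5A: $875

Fund the minimums — Unit G1 $500; Unit 2C $600. Balance $2,500.
Balance split over remaining floor area 24,933: Unit 2B 854.29 → $850; Unit 4A 774.98 → $775; Unit 5A 870.73 → $875.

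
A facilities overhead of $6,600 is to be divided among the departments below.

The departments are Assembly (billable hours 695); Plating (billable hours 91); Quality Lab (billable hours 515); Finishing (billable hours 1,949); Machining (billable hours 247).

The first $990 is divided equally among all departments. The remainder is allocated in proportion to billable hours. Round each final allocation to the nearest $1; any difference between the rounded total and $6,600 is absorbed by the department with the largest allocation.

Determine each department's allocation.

Assembly: $1,313 · Plating: $344 · Quality Lab: $1,024 · Finishing: $3,325 · Machining: $594

First tranche $990 split equally: $198 each.
Remainder $5,610 by billable hours (total 3,497): Assembly 1,114.94 → $1,115; Plating 145.99 → $146; Quality Lab 826.18 → $826; Finishing 3,126.65 → $3,127; Machining 396.25 → $396.
Totals: Assembly $198 + $1,115 = $1,313; Plating $198 + $146 = $344; Quality Lab $198 + $826 = $1,024; Finishing $198 + $3,127 = $3,325; Machining $198 + $396 = $594.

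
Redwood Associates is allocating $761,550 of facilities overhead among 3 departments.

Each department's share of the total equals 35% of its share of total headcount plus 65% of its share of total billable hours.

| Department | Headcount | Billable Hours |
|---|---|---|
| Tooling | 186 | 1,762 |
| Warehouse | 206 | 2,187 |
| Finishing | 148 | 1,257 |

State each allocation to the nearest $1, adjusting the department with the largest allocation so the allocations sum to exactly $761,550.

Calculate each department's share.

Headcount total 540; billable hours total 5,206.
Composite weights (35% headcount + 65% billable hours): Tooling 0.3406; Warehouse 0.4066; Finishing 0.2529.
Pro-rata amounts: Tooling 259,347.16; Warehouse 309,629.82; Finishing 192,573.02.
At nearest $1: Tooling $259,347; Warehouse $309,630; Finishing $192,573. Sum = $761,550.
Rounded total matches; no reconciliation needed.

Tooling: $259,347; Warehouse: $309,630; Finishing: $192,573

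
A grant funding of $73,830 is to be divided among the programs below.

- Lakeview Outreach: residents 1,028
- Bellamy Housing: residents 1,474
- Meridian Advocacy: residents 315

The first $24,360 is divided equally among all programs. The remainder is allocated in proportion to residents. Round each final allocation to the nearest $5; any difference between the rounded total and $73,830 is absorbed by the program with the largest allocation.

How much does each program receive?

First tranche $24,360 split equally: $8,120 each.
Remainder $49,470 by residents (total 2,817): Lakeview Outreach 18,052.95 → $18,055; Bellamy Housing 25,885.26 → $25,885; Meridian Advocacy 5,531.79 → $5,530.
Totals: Lakeview Outreach $8,120 + $18,055 = $26,175; Bellamy Housing $8,120 + $25,885 = $34,005; Meridian Advocacy $8,120 + $5,530 = $13,650.

Lakeview Outreach: $26,175 | Bellamy Housing: $34,005 | Meridian Advocacy: $13,650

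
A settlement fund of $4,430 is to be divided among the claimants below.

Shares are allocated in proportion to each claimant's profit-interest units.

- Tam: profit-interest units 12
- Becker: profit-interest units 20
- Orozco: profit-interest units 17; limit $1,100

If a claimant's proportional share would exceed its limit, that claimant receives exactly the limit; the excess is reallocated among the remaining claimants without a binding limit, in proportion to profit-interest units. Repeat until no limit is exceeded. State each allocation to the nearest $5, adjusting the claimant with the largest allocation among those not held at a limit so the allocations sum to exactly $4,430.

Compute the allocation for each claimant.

Tam: $1,250; Becker: $2,080; Orozco: $1,100

Total profit-interest units = 49.
Pro-rata shares before constraints: Tam 1,084.90; Becker 1,808.16; Orozco 1,536.94.
Capped: Orozco ($1,100); residual $3,330 reallocated over remaining profit-interest units 32.
Shares after redistribution: Tam 1,248.75 → $1,250; Becker 2,081.25 → $2,080.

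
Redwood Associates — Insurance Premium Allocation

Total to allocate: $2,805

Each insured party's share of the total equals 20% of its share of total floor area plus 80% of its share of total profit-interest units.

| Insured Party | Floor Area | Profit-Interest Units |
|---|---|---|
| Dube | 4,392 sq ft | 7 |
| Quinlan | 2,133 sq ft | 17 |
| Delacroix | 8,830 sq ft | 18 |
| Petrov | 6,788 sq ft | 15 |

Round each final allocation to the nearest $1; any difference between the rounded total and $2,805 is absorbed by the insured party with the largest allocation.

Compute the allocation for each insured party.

Dube: $387; Quinlan: $723; Delacroix: $932; Petrov: $763

Floor area total 22,143; profit-interest units total 57.
Combined weights (20% floor area + 80% profit-interest units): Dube 0.1379; Quinlan 0.2579; Delacroix 0.3324; Petrov 0.2718.
Proportional shares: Dube 386.85; Quinlan 723.30; Delacroix 932.34; Petrov 762.502.
At nearest $1: Dube $387; Quinlan $723; Delacroix $932; Petrov $763. Sum = $2,805.
Sum already equals the total — no adjustment.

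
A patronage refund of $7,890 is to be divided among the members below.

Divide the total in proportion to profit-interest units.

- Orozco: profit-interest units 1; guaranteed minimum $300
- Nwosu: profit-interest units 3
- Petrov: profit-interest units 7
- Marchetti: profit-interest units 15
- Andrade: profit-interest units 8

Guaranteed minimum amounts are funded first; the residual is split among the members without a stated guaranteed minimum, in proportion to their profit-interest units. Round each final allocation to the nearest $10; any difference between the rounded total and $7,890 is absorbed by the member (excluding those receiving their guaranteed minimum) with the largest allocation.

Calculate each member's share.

Guaranteed amounts: Orozco $300. Balance $7,590.
Balance split over remaining profit-interest units 33: Nwosu 690.00 → $690; Petrov 1,610.00 → $1,610; Marchetti 3,450.00 → $3,450; Andrade 1,840.00 → $1,840.

Orozco: $300; Nwosu: $690; Petrov: $1,610; Marchetti: $3,450; Andrade: $1,840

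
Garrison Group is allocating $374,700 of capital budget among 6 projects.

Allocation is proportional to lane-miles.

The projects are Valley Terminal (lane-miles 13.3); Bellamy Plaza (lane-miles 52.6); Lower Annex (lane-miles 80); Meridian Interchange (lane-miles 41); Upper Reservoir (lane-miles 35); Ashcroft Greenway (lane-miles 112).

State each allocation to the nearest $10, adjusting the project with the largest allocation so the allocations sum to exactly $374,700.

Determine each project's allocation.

Valley Terminal: $14,930 · Bellamy Plaza: $59,030 · Lower Annex: $89,780 · Meridian Interchange: $46,010 · Upper Reservoir: $39,280 · Ashcroft Greenway: $125,670

Combined lane-miles = 333.9.
Raw shares: Valley Terminal 13.3/333.9 × $374,700 = 14,925.16; Bellamy Plaza 52.6/333.9 × $374,700 = 59,027.31; Lower Annex 80/333.9 × $374,700 = 89,775.38; Meridian Interchange 41/333.9 × $374,700 = 46,009.88; Upper Reservoir 35/333.9 × $374,700 = 39,276.73; Ashcroft Greenway 112/333.9 × $374,700 = 125,685.53.
Rounded to nearest $10: Valley Terminal $14,930; Bellamy Plaza $59,030; Lower Annex $89,780; Meridian Interchange $46,010; Upper Reservoir $39,280; Ashcroft Greenway $125,690. Sum = $374,720.
Difference $374,700 − $374,720 = −$20 applied to largest allocation (Ashcroft Greenway): Ashcroft Greenway becomes $125,670.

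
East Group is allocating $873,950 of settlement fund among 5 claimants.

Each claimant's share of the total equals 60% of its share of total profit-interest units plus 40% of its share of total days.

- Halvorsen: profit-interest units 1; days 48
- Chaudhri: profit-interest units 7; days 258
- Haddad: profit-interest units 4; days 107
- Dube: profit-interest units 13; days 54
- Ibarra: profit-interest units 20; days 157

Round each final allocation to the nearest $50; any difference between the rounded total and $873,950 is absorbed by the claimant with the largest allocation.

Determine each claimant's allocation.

Totals — profit-interest units 45, days 624.
Composite weights (60% profit-interest units + 40% days): Halvorsen 0.0441; Chaudhri 0.2587; Haddad 0.1219; Dube 0.2079; Ibarra 0.3673.
Proportional shares: Halvorsen 38,543.44; Chaudhri 226,106.55; Haddad 106,554.67; Dube 181,736.78; Ibarra 321,008.56.
Rounded to nearest $50: Halvorsen $38,550; Chaudhri $226,100; Haddad $106,550; Dube $181,750; Ibarra $321,000. Sum = $873,950.
Sum already equals the total — no adjustment.

Halvorsen: $38,550 · Chaudhri: $226,100 · Haddad: $106,550 · Dube: $181,750 · Ibarra: $321,000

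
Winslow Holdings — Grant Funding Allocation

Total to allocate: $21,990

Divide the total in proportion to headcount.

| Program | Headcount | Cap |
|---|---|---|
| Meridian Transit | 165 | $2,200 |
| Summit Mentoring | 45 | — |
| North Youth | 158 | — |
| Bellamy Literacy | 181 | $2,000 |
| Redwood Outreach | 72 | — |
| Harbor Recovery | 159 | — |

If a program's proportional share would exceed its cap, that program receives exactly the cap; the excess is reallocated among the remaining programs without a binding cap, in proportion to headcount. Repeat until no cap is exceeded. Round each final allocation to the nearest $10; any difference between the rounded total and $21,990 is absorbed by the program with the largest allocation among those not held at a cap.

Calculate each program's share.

Sum of headcount: 780.
Pro-rata shares before constraints: Meridian Transit 4,651.73; Summit Mentoring 1,268.65; North Youth 4,454.38; Bellamy Literacy 5,102.81; Redwood Outreach 2,029.85; Harbor Recovery 4,482.58.
Held at cap: Meridian Transit ($2,200), Bellamy Literacy ($2,000); balance $17,790 reallocated over remaining headcount 434.
Remaining shares: Summit Mentoring 1,844.59 → $1,840; North Youth 6,476.54 → $6,480; Redwood Outreach 2,951.34 → $2,950; Harbor Recovery 6,517.53 → $6,520.

Meridian Transit: $2,200 · Summit Mentoring: $1,840 · North Youth: $6,480 · Bellamy Literacy: $2,000 · Redwood Outreach: $2,950 · Harbor Recovery: $6,520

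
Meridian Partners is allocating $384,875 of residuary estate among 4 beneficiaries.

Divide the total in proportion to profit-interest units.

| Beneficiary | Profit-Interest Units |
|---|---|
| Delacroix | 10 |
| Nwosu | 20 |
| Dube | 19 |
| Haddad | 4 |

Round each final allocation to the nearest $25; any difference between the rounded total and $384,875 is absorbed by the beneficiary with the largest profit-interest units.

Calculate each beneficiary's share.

Delacroix: $72,625 | Nwosu: $145,225 | Dube: $137,975 | Haddad: $29,050

Combined profit-interest units = 10 + 20 + 19 + 4 = 53.
Pro-rata amounts: Delacroix 72,617.92; Nwosu 145,235.85; Dube 137,974.06; Haddad 29,047.17.
After rounding ($25): Delacroix $72,625; Nwosu $145,225; Dube $137,975; Haddad $29,050. Sum = $384,875.
Sum already equals the total — no adjustment.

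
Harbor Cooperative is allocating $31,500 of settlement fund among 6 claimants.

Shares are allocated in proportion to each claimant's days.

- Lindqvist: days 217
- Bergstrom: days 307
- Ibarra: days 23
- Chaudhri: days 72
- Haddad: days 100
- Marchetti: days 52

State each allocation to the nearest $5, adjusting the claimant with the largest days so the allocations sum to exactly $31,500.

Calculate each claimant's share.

Lindqvist: $8,865 | Bergstrom: $12,545 | Ibarra: $940 | Chaudhri: $2,940 | Haddad: $4,085 | Marchetti: $2,125

Sum of days: 217 + 307 + 23 + 72 + 100 + 52 = 771.
Pro-rata amounts: Lindqvist 8,865.76; Bergstrom 12,542.80; Ibarra 939.69; Chaudhri 2,941.63; Haddad 4,085.60; Marchetti 2,124.51.
At nearest $5: Lindqvist $8,865; Bergstrom $12,545; Ibarra $940; Chaudhri $2,940; Haddad $4,085; Marchetti $2,125. Sum = $31,500.
No rounding difference to absorb.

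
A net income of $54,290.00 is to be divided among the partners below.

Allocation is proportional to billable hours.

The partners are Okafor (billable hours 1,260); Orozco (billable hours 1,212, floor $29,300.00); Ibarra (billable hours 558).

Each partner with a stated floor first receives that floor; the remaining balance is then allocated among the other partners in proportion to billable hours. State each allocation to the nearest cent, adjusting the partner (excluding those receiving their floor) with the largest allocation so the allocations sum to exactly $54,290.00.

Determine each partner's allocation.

Minimums first: Orozco $29,300.00. Remaining pool $24,990.00.
Remaining pool split over remaining billable hours 1,818: Okafor 17,319.8020 → $17,319.80; Ibarra 7,670.1980 → $7,670.20.

Okafor: $17,319.80 | Orozco: $29,300.00 | Ibarra: $7,670.20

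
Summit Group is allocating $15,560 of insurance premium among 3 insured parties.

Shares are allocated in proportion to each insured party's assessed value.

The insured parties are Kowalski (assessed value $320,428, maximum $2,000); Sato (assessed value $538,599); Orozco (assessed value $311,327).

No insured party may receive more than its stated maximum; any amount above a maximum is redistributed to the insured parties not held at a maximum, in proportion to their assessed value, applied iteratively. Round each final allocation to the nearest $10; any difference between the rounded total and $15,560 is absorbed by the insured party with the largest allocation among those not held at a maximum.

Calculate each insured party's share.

Kowalski: $2,000 · Sato: $8,590 · Orozco: $4,970

Sum of assessed value: 1,170,354.
Pro-rata shares before constraints: Kowalski 4,260.13; Sato 7,160.74; Orozco 4,139.13.
Capped: Kowalski ($2,000); balance $13,560 reallocated over remaining assessed value 849,926.
Remaining shares: Sato 8,592.99 → $8,590; Orozco 4,967.01 → $4,970.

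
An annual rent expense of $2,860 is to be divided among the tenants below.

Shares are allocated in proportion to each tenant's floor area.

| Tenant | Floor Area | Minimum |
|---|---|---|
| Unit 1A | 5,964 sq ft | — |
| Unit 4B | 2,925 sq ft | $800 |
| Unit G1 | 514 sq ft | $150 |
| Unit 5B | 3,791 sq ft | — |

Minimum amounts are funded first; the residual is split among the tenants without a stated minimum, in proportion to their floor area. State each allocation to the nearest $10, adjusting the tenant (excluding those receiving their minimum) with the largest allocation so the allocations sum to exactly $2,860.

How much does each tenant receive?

Minimums first: Unit 4B $800; Unit G1 $150. Balance $1,910.
Balance split over remaining floor area 9,755: Unit 1A 1,167.73 → $1,170; Unit 5B 742.27 → $740.

Unit 1A: $1,170; Unit 4B: $800; Unit G1: $150; Unit 5B: $740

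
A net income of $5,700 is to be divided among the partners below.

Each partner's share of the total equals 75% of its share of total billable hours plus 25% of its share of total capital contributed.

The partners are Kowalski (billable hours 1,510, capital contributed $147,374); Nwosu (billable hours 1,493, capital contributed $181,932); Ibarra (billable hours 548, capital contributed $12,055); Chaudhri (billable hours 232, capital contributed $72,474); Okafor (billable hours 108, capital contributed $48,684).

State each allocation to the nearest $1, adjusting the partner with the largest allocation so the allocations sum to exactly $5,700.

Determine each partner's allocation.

Billable hours total 3,891; capital contributed total 462,519.
Blended shares (75% billable hours + 25% capital contributed): Kowalski 0.3707; Nwosu 0.3861; Ibarra 0.1121; Chaudhri 0.0839; Okafor 0.0471.
Unrounded shares: Kowalski 2,113.07; Nwosu 2,200.87; Ibarra 639.22; Chaudhri 478.19; Okafor 268.65.
After rounding ($1): Kowalski $2,113; Nwosu $2,201; Ibarra $639; Chaudhri $478; Okafor $269. Sum = $5,700.
No rounding difference to absorb.

Kowalski: $2,113 | Nwosu: $2,201 | Ibarra: $639 | Chaudhri: $478 | Okafor: $269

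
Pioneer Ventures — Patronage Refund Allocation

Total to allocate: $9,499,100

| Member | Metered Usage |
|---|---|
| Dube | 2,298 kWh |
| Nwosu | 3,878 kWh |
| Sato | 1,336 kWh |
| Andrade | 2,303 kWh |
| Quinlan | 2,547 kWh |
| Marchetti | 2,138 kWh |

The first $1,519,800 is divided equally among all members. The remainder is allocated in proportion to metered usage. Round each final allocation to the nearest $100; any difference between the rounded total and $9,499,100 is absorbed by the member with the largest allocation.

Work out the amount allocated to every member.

Dube: $1,517,900 · Nwosu: $2,387,400 · Sato: $988,500 · Andrade: $1,520,600 · Quinlan: $1,654,900 · Marchetti: $1,429,800

First tranche $1,519,800 split equally: $253,300 each.
Remainder $7,979,300 by metered usage (total 14,500): Dube 1,264,581.48 → $1,264,600; Nwosu 2,134,050.03 → $2,134,100; Sato 735,196.19 → $735,200; Andrade 1,267,332.96 → $1,267,300; Quinlan 1,401,605.32 → $1,401,600; Marchetti 1,176,534.03 → $1,176,500.
Totals: Dube $253,300 + $1,264,600 = $1,517,900; Nwosu $253,300 + $2,134,100 = $2,387,400; Sato $253,300 + $735,200 = $988,500; Andrade $253,300 + $1,267,300 = $1,520,600; Quinlan $253,300 + $1,401,600 = $1,654,900; Marchetti $253,300 + $1,176,500 = $1,429,800.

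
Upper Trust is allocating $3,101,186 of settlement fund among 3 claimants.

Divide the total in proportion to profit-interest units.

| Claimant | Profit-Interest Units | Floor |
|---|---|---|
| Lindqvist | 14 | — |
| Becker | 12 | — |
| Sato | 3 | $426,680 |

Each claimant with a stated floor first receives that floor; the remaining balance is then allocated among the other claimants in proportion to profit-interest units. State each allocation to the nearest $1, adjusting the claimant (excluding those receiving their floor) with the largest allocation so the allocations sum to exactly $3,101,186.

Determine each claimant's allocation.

Minimums first: Sato $426,680. Residual $2,674,506.
Residual split over remaining profit-interest units 26: Lindqvist 1,440,118.62 → $1,440,119; Becker 1,234,387.38 → $1,234,387.

Lindqvist: $1,440,119 | Becker: $1,234,387 | Sato: $426,680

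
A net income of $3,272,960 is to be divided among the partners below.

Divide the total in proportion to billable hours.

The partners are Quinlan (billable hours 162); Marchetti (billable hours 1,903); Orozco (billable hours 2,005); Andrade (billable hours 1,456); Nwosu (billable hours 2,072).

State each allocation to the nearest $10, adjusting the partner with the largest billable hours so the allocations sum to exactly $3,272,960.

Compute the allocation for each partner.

Quinlan: $69,780 · Marchetti: $819,750 · Orozco: $863,690 · Andrade: $627,200 · Nwosu: $892,540

Sum of billable hours: 162 + 1,903 + 2,005 + 1,456 + 2,072 = 7,598.
Raw shares: Quinlan 69,784.09; Marchetti 819,747.68; Orozco 863,685.81; Andrade 627,195.28; Nwosu 892,547.13.
Rounded to nearest $10: Quinlan $69,780; Marchetti $819,750; Orozco $863,690; Andrade $627,200; Nwosu $892,550. Sum = $3,272,970.
Difference $3,272,960 − $3,272,970 = −$10 applied to largest billable hours (Nwosu): Nwosu becomes $892,540.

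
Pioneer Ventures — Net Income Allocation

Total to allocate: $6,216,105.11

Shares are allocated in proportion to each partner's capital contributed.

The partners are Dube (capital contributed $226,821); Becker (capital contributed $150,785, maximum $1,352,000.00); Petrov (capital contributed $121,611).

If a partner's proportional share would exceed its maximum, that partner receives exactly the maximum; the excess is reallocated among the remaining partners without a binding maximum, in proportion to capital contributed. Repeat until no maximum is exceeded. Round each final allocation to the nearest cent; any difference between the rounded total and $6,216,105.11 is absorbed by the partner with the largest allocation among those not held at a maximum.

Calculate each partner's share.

Total capital contributed = 499,217.
Unconstrained shares: Dube 2,824,309.2226; Becker 1,877,531.0316; Petrov 1,514,264.8558.
Cap binds for Becker ($1,352,000.00); remaining pool $4,864,105.11 reallocated over remaining capital contributed 348,432.
Shares after redistribution: Dube 3,166,417.5080 → $3,166,417.51; Petrov 1,697,687.6020 → $1,697,687.60.

Dube: $3,166,417.51; Becker: $1,352,000.00; Petrov: $1,697,687.60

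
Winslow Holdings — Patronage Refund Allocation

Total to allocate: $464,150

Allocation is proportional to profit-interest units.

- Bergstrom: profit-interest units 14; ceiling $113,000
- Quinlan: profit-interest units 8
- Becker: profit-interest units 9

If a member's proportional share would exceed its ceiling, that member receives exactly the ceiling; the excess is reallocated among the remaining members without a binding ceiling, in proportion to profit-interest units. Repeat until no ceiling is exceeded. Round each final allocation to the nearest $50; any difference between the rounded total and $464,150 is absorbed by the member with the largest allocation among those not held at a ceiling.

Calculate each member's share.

Bergstrom: $113,000 | Quinlan: $165,250 | Becker: $185,900

Sum of profit-interest units: 31.
Pro-rata shares before constraints: Bergstrom 209,616.13; Quinlan 119,780.65; Becker 134,753.23.
Held at cap: Bergstrom ($113,000); remaining pool $351,150 reallocated over remaining profit-interest units 17.
Remaining shares: Quinlan 165,247.06 → $165,250; Becker 185,902.94 → $185,900.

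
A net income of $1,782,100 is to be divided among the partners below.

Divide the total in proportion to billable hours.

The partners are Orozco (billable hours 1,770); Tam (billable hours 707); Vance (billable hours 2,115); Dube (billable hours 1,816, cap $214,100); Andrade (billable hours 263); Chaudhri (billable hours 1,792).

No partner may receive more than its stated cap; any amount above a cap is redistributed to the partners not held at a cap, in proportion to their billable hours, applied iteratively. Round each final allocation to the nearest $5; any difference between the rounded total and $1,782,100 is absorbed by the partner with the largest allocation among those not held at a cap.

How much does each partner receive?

Sum of billable hours: 8,463.
Pro-rata shares before constraints: Orozco 372,718.54; Tam 148,876.84; Vance 445,367.07; Dube 382,405.01; Andrade 55,381.34; Chaudhri 377,351.20.
Cap binds for Dube ($214,100); residual $1,568,000 reallocated over remaining billable hours 6,647.
Redistributed shares: Orozco 417,535.73 → $417,535; Tam 166,778.40 → $166,780; Vance 498,919.81 → $498,920; Andrade 62,040.62 → $62,040; Chaudhri 422,725.44 → $422,725.

Orozco: $417,535 · Tam: $166,780 · Vance: $498,920 · Dube: $214,100 · Andrade: $62,040 · Chaudhri: $422,725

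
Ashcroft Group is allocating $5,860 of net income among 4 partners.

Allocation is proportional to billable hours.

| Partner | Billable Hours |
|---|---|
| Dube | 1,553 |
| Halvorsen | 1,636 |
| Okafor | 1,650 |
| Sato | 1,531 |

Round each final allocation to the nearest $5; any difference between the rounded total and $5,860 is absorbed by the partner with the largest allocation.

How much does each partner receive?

Dube: $1,430 | Halvorsen: $1,505 | Okafor: $1,515 | Sato: $1,410

Total billable hours = 6,370.
Unrounded shares: Dube 1,553/6,370 × $5,860 = 1,428.66; Halvorsen 1,636/6,370 × $5,860 = 1,505.02; Okafor 1,650/6,370 × $5,860 = 1,517.90; Sato 1,531/6,370 × $5,860 = 1,408.42.
After rounding ($5): Dube $1,430; Halvorsen $1,505; Okafor $1,520; Sato $1,410. Sum = $5,865.
Difference $5,860 − $5,865 = −$5 applied to largest allocation (Okafor): Okafor becomes $1,515.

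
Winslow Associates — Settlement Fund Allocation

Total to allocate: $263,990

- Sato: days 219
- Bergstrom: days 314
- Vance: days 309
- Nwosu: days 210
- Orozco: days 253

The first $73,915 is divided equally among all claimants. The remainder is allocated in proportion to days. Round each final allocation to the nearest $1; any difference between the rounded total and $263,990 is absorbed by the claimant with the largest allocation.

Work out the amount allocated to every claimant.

Equal tier: $73,915 ÷ 5 = $14,783 apiece.
Remainder $190,075 by days (total 1,305): Sato 31,897.64 → $31,898; Bergstrom 45,734.52 → $45,735; Vance 45,006.26 → $45,006; Nwosu 30,586.78 → $30,587; Orozco 36,849.79 → $36,850.
Rounding difference −$1 on remainder applied to Bergstrom.
Totals: Sato $14,783 + $31,898 = $46,681; Bergstrom $14,783 + $45,734 = $60,517; Vance $14,783 + $45,006 = $59,789; Nwosu $14,783 + $30,587 = $45,370; Orozco $14,783 + $36,850 = $51,633.

Sato: $46,681; Bergstrom: $60,517; Vance: $59,789; Nwosu: $45,370; Orozco: $51,633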